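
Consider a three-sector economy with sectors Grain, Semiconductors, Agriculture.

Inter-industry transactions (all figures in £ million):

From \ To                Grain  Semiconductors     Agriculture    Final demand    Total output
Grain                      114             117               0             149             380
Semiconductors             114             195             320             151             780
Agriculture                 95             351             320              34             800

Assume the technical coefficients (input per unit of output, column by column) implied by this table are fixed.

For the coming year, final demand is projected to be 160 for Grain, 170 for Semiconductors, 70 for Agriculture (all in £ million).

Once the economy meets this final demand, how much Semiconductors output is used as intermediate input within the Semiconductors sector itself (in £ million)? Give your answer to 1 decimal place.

Technical coefficients a_ij = z_ij / X_j:
  a_11 = 114/380 = 0.30, a_21 = 114/380 = 0.30, a_31 = 95/380 = 0.25
  a_12 = 117/780 = 0.15, a_22 = 195/780 = 0.25, a_32 = 351/780 = 0.45
  a_13 = 0/800 = 0.00, a_23 = 320/800 = 0.40, a_33 = 320/800 = 0.40
I − A =
  [   0.70    -0.15     0.00]
  [  -0.30     0.75    -0.40]
  [  -0.25    -0.45     0.60]
Cofactors of I−A, C_ij = (−1)^(i+j)·(minor ij) (rows/columns in the sector order above):
  C_11 = (0.75)(0.60) − (-0.40)(-0.45) = 0.2700
  C_12 = −[(-0.30)(0.60) − (-0.40)(-0.25)] = 0.2800
  C_13 = (-0.30)(-0.45) − (0.75)(-0.25) = 0.3225
  C_21 = −[(-0.15)(0.60) − (0.00)(-0.45)] = 0.0900
  C_22 = (0.70)(0.60) − (0.00)(-0.25) = 0.4200
  C_23 = −[(0.70)(-0.45) − (-0.15)(-0.25)] = 0.3525
  C_31 = (-0.15)(-0.40) − (0.00)(0.75) = 0.0600
  C_32 = −[(0.70)(-0.40) − (0.00)(-0.30)] = 0.2800
  C_33 = (0.70)(0.75) − (-0.15)(-0.30) = 0.4800
det(I−A) = Σ_j (I−A)_1j·C_1j = (0.70)(0.2700) + (-0.15)(0.2800) + (0.00)(0.3225) = 0.1470
adj(I−A) = Cᵀ =
  [ 0.2700   0.0900   0.0600]
  [ 0.2800   0.4200   0.2800]
  [ 0.3225   0.3525   0.4800]
(I − A)⁻¹ = adj(I−A) / det(I−A) ≈
  [   1.8367     0.6122     0.4082]
  [   1.9048     2.8571     1.9048]
  [   2.1939     2.3980     3.2653]
First solve x = (I − A)⁻¹ d = adj(I−A)·d / det(I−A); in particular x_2 = (0.2800·160 + 0.4200·170 + 0.2800·70) / 0.1470 = 135.80 / 0.1470 ≈ 923.810.
Intermediate flow from 2 to 2: z_22 = a_22 · x_2 = 0.25 × 135.80 / 0.1470 = 33.95 / 0.1470 ≈ 231.0.

z_22 = 231.0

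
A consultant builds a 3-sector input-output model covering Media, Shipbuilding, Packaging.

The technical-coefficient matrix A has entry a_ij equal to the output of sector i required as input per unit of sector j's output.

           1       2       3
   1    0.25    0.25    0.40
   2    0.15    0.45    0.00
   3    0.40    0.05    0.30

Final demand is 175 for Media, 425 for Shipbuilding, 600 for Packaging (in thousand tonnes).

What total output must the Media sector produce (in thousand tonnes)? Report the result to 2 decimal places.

x_1 = 1645.77

I − A =
  [   0.75    -0.25    -0.40]
  [  -0.15     0.55     0.00]
  [  -0.40    -0.05     0.70]
Cofactors of I−A, C_ij = (−1)^(i+j)·(minor ij) (rows/columns in the sector order above):
  C_11 = (0.55)(0.70) − (0.00)(-0.05) = 0.3850
  C_12 = −[(-0.15)(0.70) − (0.00)(-0.40)] = 0.1050
  C_13 = (-0.15)(-0.05) − (0.55)(-0.40) = 0.2275
  C_21 = −[(-0.25)(0.70) − (-0.40)(-0.05)] = 0.1950
  C_22 = (0.75)(0.70) − (-0.40)(-0.40) = 0.3650
  C_23 = −[(0.75)(-0.05) − (-0.25)(-0.40)] = 0.1375
  C_31 = (-0.25)(0.00) − (-0.40)(0.55) = 0.2200
  C_32 = −[(0.75)(0.00) − (-0.40)(-0.15)] = 0.0600
  C_33 = (0.75)(0.55) − (-0.25)(-0.15) = 0.3750
det(I−A) = Σ_j (I−A)_1j·C_1j = (0.75)(0.3850) + (-0.25)(0.1050) + (-0.40)(0.2275) = 0.1715
adj(I−A) = Cᵀ =
  [ 0.3850   0.1950   0.2200]
  [ 0.1050   0.3650   0.0600]
  [ 0.2275   0.1375   0.3750]
(I − A)⁻¹ = adj(I−A) / det(I−A) ≈
  [   2.2449     1.1370     1.2828]
  [   0.6122     2.1283     0.3499]
  [   1.3265     0.8017     2.1866]
x = (I − A)⁻¹ d = adj(I−A)·d / det(I−A), with det(I−A) = 0.1715:
  x_1 = (0.3850·175 + 0.1950·425 + 0.2200·600) / 0.1715 = 282.25 / 0.1715 ≈ 1645.77
  x_2 = (0.1050·175 + 0.3650·425 + 0.0600·600) / 0.1715 = 209.50 / 0.1715 ≈ 1221.57
  x_3 = (0.2275·175 + 0.1375·425 + 0.3750·600) / 0.1715 = 323.25 / 0.1715 ≈ 1884.84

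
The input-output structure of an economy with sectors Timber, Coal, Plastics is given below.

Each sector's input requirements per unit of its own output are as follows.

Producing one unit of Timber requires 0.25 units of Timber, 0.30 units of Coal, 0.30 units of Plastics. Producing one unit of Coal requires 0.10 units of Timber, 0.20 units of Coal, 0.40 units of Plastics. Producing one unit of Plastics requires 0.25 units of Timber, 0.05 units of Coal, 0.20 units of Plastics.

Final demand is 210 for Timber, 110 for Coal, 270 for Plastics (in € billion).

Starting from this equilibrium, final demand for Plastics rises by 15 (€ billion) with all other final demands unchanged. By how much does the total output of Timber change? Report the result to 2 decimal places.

Δx_1 = 8.80

I − A =
  [   0.75    -0.10    -0.25]
  [  -0.30     0.80    -0.05]
  [  -0.30    -0.40     0.80]
Cofactors of I−A, C_ij = (−1)^(i+j)·(minor ij) (rows/columns in the sector order above):
  C_11 = (0.80)(0.80) − (-0.05)(-0.40) = 0.6200
  C_12 = −[(-0.30)(0.80) − (-0.05)(-0.30)] = 0.2550
  C_13 = (-0.30)(-0.40) − (0.80)(-0.30) = 0.3600
  C_21 = −[(-0.10)(0.80) − (-0.25)(-0.40)] = 0.1800
  C_22 = (0.75)(0.80) − (-0.25)(-0.30) = 0.5250
  C_23 = −[(0.75)(-0.40) − (-0.10)(-0.30)] = 0.3300
  C_31 = (-0.10)(-0.05) − (-0.25)(0.80) = 0.2050
  C_32 = −[(0.75)(-0.05) − (-0.25)(-0.30)] = 0.1125
  C_33 = (0.75)(0.80) − (-0.10)(-0.30) = 0.5700
det(I−A) = Σ_j (I−A)_1j·C_1j = (0.75)(0.6200) + (-0.10)(0.2550) + (-0.25)(0.3600) = 0.3495
adj(I−A) = Cᵀ =
  [ 0.6200   0.1800   0.2050]
  [ 0.2550   0.5250   0.1125]
  [ 0.3600   0.3300   0.5700]
(I − A)⁻¹ = adj(I−A) / det(I−A) ≈
  [   1.7740     0.5150     0.5866]
  [   0.7296     1.5021     0.3219]
  [   1.0300     0.9442     1.6309]
Δx = (I − A)⁻¹ Δd with Δd having +15 in the Plastics component and 0 elsewhere.
So Δx_1 = L_13 · (+15), where L_13 = adj(I−A)_13 / det(I−A) = 0.2050 / 0.3495.
Δx_1 = 0.2050 × (+15) / 0.3495 = 3.075 / 0.3495 ≈ 8.80.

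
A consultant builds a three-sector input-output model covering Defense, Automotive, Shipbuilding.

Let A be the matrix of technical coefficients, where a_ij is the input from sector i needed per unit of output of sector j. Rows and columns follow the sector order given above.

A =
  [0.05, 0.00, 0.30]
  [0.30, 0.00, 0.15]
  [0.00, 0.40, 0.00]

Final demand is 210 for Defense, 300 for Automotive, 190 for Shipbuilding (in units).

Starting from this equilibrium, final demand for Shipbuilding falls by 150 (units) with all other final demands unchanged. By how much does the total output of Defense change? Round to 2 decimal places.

I − A =
  [   0.95     0.00    -0.30]
  [  -0.30     1.00    -0.15]
  [   0.00    -0.40     1.00]
Cofactors of I−A, C_ij = (−1)^(i+j)·(minor ij) (rows/columns in the sector order above):
  C_11 = (1.00)(1.00) − (-0.15)(-0.40) = 0.9400
  C_12 = −[(-0.30)(1.00) − (-0.15)(0.00)] = 0.3000
  C_13 = (-0.30)(-0.40) − (1.00)(0.00) = 0.1200
  C_21 = −[(0.00)(1.00) − (-0.30)(-0.40)] = 0.1200
  C_22 = (0.95)(1.00) − (-0.30)(0.00) = 0.9500
  C_23 = −[(0.95)(-0.40) − (0.00)(0.00)] = 0.3800
  C_31 = (0.00)(-0.15) − (-0.30)(1.00) = 0.3000
  C_32 = −[(0.95)(-0.15) − (-0.30)(-0.30)] = 0.2325
  C_33 = (0.95)(1.00) − (0.00)(-0.30) = 0.9500
det(I−A) = Σ_j (I−A)_1j·C_1j = (0.95)(0.9400) + (0.00)(0.3000) + (-0.30)(0.1200) = 0.8570
adj(I−A) = Cᵀ =
  [ 0.9400   0.1200   0.3000]
  [ 0.3000   0.9500   0.2325]
  [ 0.1200   0.3800   0.9500]
(I − A)⁻¹ = adj(I−A) / det(I−A) ≈
  [   1.0968     0.1400     0.3501]
  [   0.3501     1.1085     0.2713]
  [   0.1400     0.4434     1.1085]
Δx = (I − A)⁻¹ Δd with Δd having -150 in the Shipbuilding component and 0 elsewhere.
So Δx_D = L_DS · (-150), where L_DS = adj(I−A)_DS / det(I−A) = 0.3000 / 0.8570.
Δx_D = 0.3000 × (-150) / 0.8570 = -45.00 / 0.8570 ≈ -52.51.

Δx_D = -52.51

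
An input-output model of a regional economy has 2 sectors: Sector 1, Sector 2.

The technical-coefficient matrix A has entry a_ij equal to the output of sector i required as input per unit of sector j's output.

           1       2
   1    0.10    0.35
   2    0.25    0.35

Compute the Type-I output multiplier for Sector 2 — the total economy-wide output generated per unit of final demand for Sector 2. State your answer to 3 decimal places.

I − A =
  [   0.90    -0.35]
  [  -0.25     0.65]
det(I−A) = (0.90)(0.65) − (-0.35)(-0.25) = 0.4975
adj(I−A) = [[0.65, 0.35], [0.25, 0.90]]
(I − A)⁻¹ = adj(I−A) / det(I−A) ≈
  [   1.3065     0.7035]
  [   0.5025     1.8090]
The output multiplier for sector j is the column-j sum of the Leontief inverse (I − A)⁻¹ = adj(I−A) / det(I−A).
Column 2 of adj(I−A): (0.35, 0.90); det(I−A) = 0.4975.
m_2 = (0.35 + 0.90) / 0.4975 = 1.25 / 0.4975 ≈ 2.513.

m_2 = 2.513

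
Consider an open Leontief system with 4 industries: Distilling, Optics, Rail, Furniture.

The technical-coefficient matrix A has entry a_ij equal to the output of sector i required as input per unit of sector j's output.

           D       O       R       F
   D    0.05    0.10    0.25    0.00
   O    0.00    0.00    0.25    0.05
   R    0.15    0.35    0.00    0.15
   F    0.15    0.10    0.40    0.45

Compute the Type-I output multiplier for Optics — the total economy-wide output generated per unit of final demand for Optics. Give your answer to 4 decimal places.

m_O = 2.6871

I − A =
  [   0.95    -0.10    -0.25     0.00]
  [   0.00     1.00    -0.25    -0.05]
  [  -0.15    -0.35     1.00    -0.15]
  [  -0.15    -0.10    -0.40     0.55]
Compute the cofactors C_ij = (−1)^(i+j)·(3×3 minor ij) of I−A; the adjugate is their transpose:
adj(I−A) = Cᵀ =
  [ 0.426125   0.100875   0.152000   0.050625]
  [ 0.036750   0.439250   0.151500   0.081250]
  [ 0.106875   0.207625   0.517000   0.159875]
  [ 0.200625   0.258375   0.445000   0.825625]
det(I−A) = Σ_j (I−A)_1j·C_1j = (0.95)(0.426125) + (-0.10)(0.036750) + (-0.25)(0.106875) + (0.00)(0.200625) = 0.374425
(I − A)⁻¹ = adj(I−A) / det(I−A) ≈
  [   1.13808     0.26941     0.40596     0.13521]
  [   0.09815     1.17313     0.40462     0.21700]
  [   0.28544     0.55452     1.38078     0.42699]
  [   0.53582     0.69006     1.18849     2.20505]
The output multiplier for sector j is the column-j sum of the Leontief inverse (I − A)⁻¹ = adj(I−A) / det(I−A).
Column O of adj(I−A): (0.100875, 0.439250, 0.207625, 0.258375); det(I−A) = 0.374425.
m_O = (0.100875 + 0.439250 + 0.207625 + 0.258375) / 0.374425 = 1.006125 / 0.374425 ≈ 2.6871.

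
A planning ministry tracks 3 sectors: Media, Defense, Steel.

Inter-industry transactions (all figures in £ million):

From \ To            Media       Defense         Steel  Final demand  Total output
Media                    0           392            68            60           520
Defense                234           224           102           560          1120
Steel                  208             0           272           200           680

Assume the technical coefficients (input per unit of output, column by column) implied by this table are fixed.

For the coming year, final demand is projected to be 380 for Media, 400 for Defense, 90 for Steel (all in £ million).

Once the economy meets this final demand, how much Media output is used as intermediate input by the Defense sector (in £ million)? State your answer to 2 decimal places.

z_12 = 386.26

Technical coefficients a_ij = z_ij / X_j:
  a_11 = 0/520 = 0.00, a_21 = 234/520 = 0.45, a_31 = 208/520 = 0.40
  a_12 = 392/1120 = 0.35, a_22 = 224/1120 = 0.20, a_32 = 0/1120 = 0.00
  a_13 = 68/680 = 0.10, a_23 = 102/680 = 0.15, a_33 = 272/680 = 0.40
I − A =
  [   1.00    -0.35    -0.10]
  [  -0.45     0.80    -0.15]
  [  -0.40     0.00     0.60]
Cofactors of I−A, C_ij = (−1)^(i+j)·(minor ij) (rows/columns in the sector order above):
  C_11 = (0.80)(0.60) − (-0.15)(0.00) = 0.4800
  C_12 = −[(-0.45)(0.60) − (-0.15)(-0.40)] = 0.3300
  C_13 = (-0.45)(0.00) − (0.80)(-0.40) = 0.3200
  C_21 = −[(-0.35)(0.60) − (-0.10)(0.00)] = 0.2100
  C_22 = (1.00)(0.60) − (-0.10)(-0.40) = 0.5600
  C_23 = −[(1.00)(0.00) − (-0.35)(-0.40)] = 0.1400
  C_31 = (-0.35)(-0.15) − (-0.10)(0.80) = 0.1325
  C_32 = −[(1.00)(-0.15) − (-0.10)(-0.45)] = 0.1950
  C_33 = (1.00)(0.80) − (-0.35)(-0.45) = 0.6425
det(I−A) = Σ_j (I−A)_1j·C_1j = (1.00)(0.4800) + (-0.35)(0.3300) + (-0.10)(0.3200) = 0.3325
adj(I−A) = Cᵀ =
  [ 0.4800   0.2100   0.1325]
  [ 0.3300   0.5600   0.1950]
  [ 0.3200   0.1400   0.6425]
(I − A)⁻¹ = adj(I−A) / det(I−A) ≈
  [   1.4436     0.6316     0.3985]
  [   0.9925     1.6842     0.5865]
  [   0.9624     0.4211     1.9323]
First solve x = (I − A)⁻¹ d = adj(I−A)·d / det(I−A); in particular x_2 = (0.3300·380 + 0.5600·400 + 0.1950·90) / 0.3325 = 366.95 / 0.3325 ≈ 1103.6090.
Intermediate flow from 1 to 2: z_12 = a_12 · x_2 = 0.35 × 366.95 / 0.3325 = 128.4325 / 0.3325 ≈ 386.26.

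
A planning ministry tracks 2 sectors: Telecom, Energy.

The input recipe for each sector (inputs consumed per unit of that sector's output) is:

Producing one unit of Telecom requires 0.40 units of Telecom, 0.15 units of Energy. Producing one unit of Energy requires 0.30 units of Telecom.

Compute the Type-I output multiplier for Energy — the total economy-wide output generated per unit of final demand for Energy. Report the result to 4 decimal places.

I − A =
  [   0.60    -0.30]
  [  -0.15     1.00]
det(I−A) = (0.60)(1.00) − (-0.30)(-0.15) = 0.5550
adj(I−A) = [[1.00, 0.30], [0.15, 0.60]]
(I − A)⁻¹ = adj(I−A) / det(I−A) ≈
  [   1.80180     0.54054]
  [   0.27027     1.08108]
The output multiplier for sector j is the column-j sum of the Leontief inverse (I − A)⁻¹ = adj(I−A) / det(I−A).
Column E of adj(I−A): (0.30, 0.60); det(I−A) = 0.5550.
m_E = (0.30 + 0.60) / 0.5550 = 0.90 / 0.5550 ≈ 1.6216.

m_E = 1.6216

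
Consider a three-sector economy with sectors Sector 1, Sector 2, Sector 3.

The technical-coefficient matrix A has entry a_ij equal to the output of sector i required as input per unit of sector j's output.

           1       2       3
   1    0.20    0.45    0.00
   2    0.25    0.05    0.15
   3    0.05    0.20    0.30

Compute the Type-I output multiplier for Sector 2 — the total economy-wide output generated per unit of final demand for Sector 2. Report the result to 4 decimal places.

I − A =
  [   0.80    -0.45     0.00]
  [  -0.25     0.95    -0.15]
  [  -0.05    -0.20     0.70]
Cofactors of I−A, C_ij = (−1)^(i+j)·(minor ij) (rows/columns in the sector order above):
  C_11 = (0.95)(0.70) − (-0.15)(-0.20) = 0.6350
  C_12 = −[(-0.25)(0.70) − (-0.15)(-0.05)] = 0.1825
  C_13 = (-0.25)(-0.20) − (0.95)(-0.05) = 0.0975
  C_21 = −[(-0.45)(0.70) − (0.00)(-0.20)] = 0.3150
  C_22 = (0.80)(0.70) − (0.00)(-0.05) = 0.5600
  C_23 = −[(0.80)(-0.20) − (-0.45)(-0.05)] = 0.1825
  C_31 = (-0.45)(-0.15) − (0.00)(0.95) = 0.0675
  C_32 = −[(0.80)(-0.15) − (0.00)(-0.25)] = 0.1200
  C_33 = (0.80)(0.95) − (-0.45)(-0.25) = 0.6475
det(I−A) = Σ_j (I−A)_1j·C_1j = (0.80)(0.6350) + (-0.45)(0.1825) + (0.00)(0.0975) = 0.425875
adj(I−A) = Cᵀ =
  [ 0.6350   0.3150   0.0675]
  [ 0.1825   0.5600   0.1200]
  [ 0.0975   0.1825   0.6475]
(I − A)⁻¹ = adj(I−A) / det(I−A) ≈
  [   1.49105     0.73965     0.15850]
  [   0.42853     1.31494     0.28177]
  [   0.22894     0.42853     1.52040]
The output multiplier for sector j is the column-j sum of the Leontief inverse (I − A)⁻¹ = adj(I−A) / det(I−A).
Column 2 of adj(I−A): (0.3150, 0.5600, 0.1825); det(I−A) = 0.425875.
m_2 = (0.3150 + 0.5600 + 0.1825) / 0.425875 = 1.0575 / 0.425875 ≈ 2.4831.

m_2 = 2.4831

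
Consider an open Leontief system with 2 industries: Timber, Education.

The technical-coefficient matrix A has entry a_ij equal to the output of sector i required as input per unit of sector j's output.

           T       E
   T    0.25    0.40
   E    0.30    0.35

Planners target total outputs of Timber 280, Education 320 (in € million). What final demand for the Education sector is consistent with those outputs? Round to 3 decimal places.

I − A =
  [   0.75    -0.40]
  [  -0.30     0.65]
d = (I − A) x:
  d_T = (+0.75)·280 + (-0.40)·320 = 82.000
  d_E = (-0.30)·280 + (+0.65)·320 = 124.000

d_E = 124.000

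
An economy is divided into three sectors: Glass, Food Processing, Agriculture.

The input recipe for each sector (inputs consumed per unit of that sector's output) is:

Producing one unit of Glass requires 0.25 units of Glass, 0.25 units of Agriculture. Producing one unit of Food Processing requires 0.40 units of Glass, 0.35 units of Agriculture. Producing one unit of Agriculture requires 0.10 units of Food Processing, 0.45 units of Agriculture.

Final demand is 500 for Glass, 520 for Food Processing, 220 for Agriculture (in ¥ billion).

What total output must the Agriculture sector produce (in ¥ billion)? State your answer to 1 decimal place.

x_3 = 1271.8

I − A =
  [   0.75    -0.40     0.00]
  [   0.00     1.00    -0.10]
  [  -0.25    -0.35     0.55]
Cofactors of I−A, C_ij = (−1)^(i+j)·(minor ij) (rows/columns in the sector order above):
  C_11 = (1.00)(0.55) − (-0.10)(-0.35) = 0.5150
  C_12 = −[(0.00)(0.55) − (-0.10)(-0.25)] = 0.0250
  C_13 = (0.00)(-0.35) − (1.00)(-0.25) = 0.2500
  C_21 = −[(-0.40)(0.55) − (0.00)(-0.35)] = 0.2200
  C_22 = (0.75)(0.55) − (0.00)(-0.25) = 0.4125
  C_23 = −[(0.75)(-0.35) − (-0.40)(-0.25)] = 0.3625
  C_31 = (-0.40)(-0.10) − (0.00)(1.00) = 0.0400
  C_32 = −[(0.75)(-0.10) − (0.00)(0.00)] = 0.0750
  C_33 = (0.75)(1.00) − (-0.40)(0.00) = 0.7500
det(I−A) = Σ_j (I−A)_1j·C_1j = (0.75)(0.5150) + (-0.40)(0.0250) + (0.00)(0.2500) = 0.37625
adj(I−A) = Cᵀ =
  [ 0.5150   0.2200   0.0400]
  [ 0.0250   0.4125   0.0750]
  [ 0.2500   0.3625   0.7500]
(I − A)⁻¹ = adj(I−A) / det(I−A) ≈
  [   1.3688     0.5847     0.1063]
  [   0.0664     1.0963     0.1993]
  [   0.6645     0.9635     1.9934]
x = (I − A)⁻¹ d = adj(I−A)·d / det(I−A), with det(I−A) = 0.37625:
  x_1 = (0.5150·500 + 0.2200·520 + 0.0400·220) / 0.37625 = 380.70 / 0.37625 ≈ 1011.8
  x_2 = (0.0250·500 + 0.4125·520 + 0.0750·220) / 0.37625 = 243.50 / 0.37625 ≈ 647.2
  x_3 = (0.2500·500 + 0.3625·520 + 0.7500·220) / 0.37625 = 478.50 / 0.37625 ≈ 1271.8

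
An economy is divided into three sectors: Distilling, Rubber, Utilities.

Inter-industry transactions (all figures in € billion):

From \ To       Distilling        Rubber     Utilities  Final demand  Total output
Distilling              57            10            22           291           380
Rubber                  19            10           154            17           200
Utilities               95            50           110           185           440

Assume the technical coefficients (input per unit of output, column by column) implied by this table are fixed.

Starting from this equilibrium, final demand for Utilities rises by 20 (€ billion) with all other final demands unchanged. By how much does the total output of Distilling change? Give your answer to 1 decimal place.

Technical coefficients a_ij = z_ij / X_j:
  a_DD = 57/380 = 0.15, a_RD = 19/380 = 0.05, a_UD = 95/380 = 0.25
  a_DR = 10/200 = 0.05, a_RR = 10/200 = 0.05, a_UR = 50/200 = 0.25
  a_DU = 22/440 = 0.05, a_RU = 154/440 = 0.35, a_UU = 110/440 = 0.25
I − A =
  [   0.85    -0.05    -0.05]
  [  -0.05     0.95    -0.35]
  [  -0.25    -0.25     0.75]
Cofactors of I−A, C_ij = (−1)^(i+j)·(minor ij) (rows/columns in the sector order above):
  C_11 = (0.95)(0.75) − (-0.35)(-0.25) = 0.6250
  C_12 = −[(-0.05)(0.75) − (-0.35)(-0.25)] = 0.1250
  C_13 = (-0.05)(-0.25) − (0.95)(-0.25) = 0.2500
  C_21 = −[(-0.05)(0.75) − (-0.05)(-0.25)] = 0.0500
  C_22 = (0.85)(0.75) − (-0.05)(-0.25) = 0.6250
  C_23 = −[(0.85)(-0.25) − (-0.05)(-0.25)] = 0.2250
  C_31 = (-0.05)(-0.35) − (-0.05)(0.95) = 0.0650
  C_32 = −[(0.85)(-0.35) − (-0.05)(-0.05)] = 0.3000
  C_33 = (0.85)(0.95) − (-0.05)(-0.05) = 0.8050
det(I−A) = Σ_j (I−A)_1j·C_1j = (0.85)(0.6250) + (-0.05)(0.1250) + (-0.05)(0.2500) = 0.5125
adj(I−A) = Cᵀ =
  [ 0.6250   0.0500   0.0650]
  [ 0.1250   0.6250   0.3000]
  [ 0.2500   0.2250   0.8050]
(I − A)⁻¹ = adj(I−A) / det(I−A) ≈
  [   1.2195     0.0976     0.1268]
  [   0.2439     1.2195     0.5854]
  [   0.4878     0.4390     1.5707]
Δx = (I − A)⁻¹ Δd with Δd having +20 in the Utilities component and 0 elsewhere.
So Δx_D = L_DU · (+20), where L_DU = adj(I−A)_DU / det(I−A) = 0.0650 / 0.5125.
Δx_D = 0.0650 × (+20) / 0.5125 = 1.30 / 0.5125 ≈ 2.5.

Δx_D = 2.5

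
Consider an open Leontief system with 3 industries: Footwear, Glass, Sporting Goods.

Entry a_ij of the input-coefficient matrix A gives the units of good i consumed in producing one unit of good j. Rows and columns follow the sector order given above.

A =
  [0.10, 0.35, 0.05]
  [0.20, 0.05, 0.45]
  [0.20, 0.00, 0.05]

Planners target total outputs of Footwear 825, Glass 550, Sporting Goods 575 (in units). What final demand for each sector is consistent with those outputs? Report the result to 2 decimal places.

I − A =
  [   0.90    -0.35    -0.05]
  [  -0.20     0.95    -0.45]
  [  -0.20     0.00     0.95]
d = (I − A) x:
  d_F = (+0.90)·825 + (-0.35)·550 + (-0.05)·575 = 521.25
  d_G = (-0.20)·825 + (+0.95)·550 + (-0.45)·575 = 98.75
  d_S = (-0.20)·825 + (+0.00)·550 + (+0.95)·575 = 381.25

d_F = 521.25, d_G = 98.75, d_S = 381.25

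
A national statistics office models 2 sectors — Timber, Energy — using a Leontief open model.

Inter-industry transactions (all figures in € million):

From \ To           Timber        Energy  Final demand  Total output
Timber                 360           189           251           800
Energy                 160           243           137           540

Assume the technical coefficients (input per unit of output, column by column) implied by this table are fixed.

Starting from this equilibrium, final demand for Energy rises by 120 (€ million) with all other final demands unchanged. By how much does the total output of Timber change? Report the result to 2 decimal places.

Δx_T = 180.65

Technical coefficients a_ij = z_ij / X_j:
  a_TT = 360/800 = 0.45, a_ET = 160/800 = 0.20
  a_TE = 189/540 = 0.35, a_EE = 243/540 = 0.45
I − A =
  [   0.55    -0.35]
  [  -0.20     0.55]
det(I−A) = (0.55)(0.55) − (-0.35)(-0.20) = 0.2325
adj(I−A) = [[0.55, 0.35], [0.20, 0.55]]
(I − A)⁻¹ = adj(I−A) / det(I−A) ≈
  [   2.3656     1.5054]
  [   0.8602     2.3656]
Δx = (I − A)⁻¹ Δd with Δd having +120 in the Energy component and 0 elsewhere.
So Δx_T = L_TE · (+120), where L_TE = adj(I−A)_TE / det(I−A) = 0.35 / 0.2325.
Δx_T = 0.35 × (+120) / 0.2325 = 42.00 / 0.2325 ≈ 180.65.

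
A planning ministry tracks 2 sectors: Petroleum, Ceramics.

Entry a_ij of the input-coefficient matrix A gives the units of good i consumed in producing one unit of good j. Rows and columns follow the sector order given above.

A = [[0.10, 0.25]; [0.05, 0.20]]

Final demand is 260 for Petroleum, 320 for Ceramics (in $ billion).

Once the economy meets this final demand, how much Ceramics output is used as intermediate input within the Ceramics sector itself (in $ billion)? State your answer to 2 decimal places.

z_22 = 85.09

I − A =
  [   0.90    -0.25]
  [  -0.05     0.80]
det(I−A) = (0.90)(0.80) − (-0.25)(-0.05) = 0.7075
adj(I−A) = [[0.80, 0.25], [0.05, 0.90]]
(I − A)⁻¹ = adj(I−A) / det(I−A) ≈
  [   1.1307     0.3534]
  [   0.0707     1.2721]
First solve x = (I − A)⁻¹ d = adj(I−A)·d / det(I−A); in particular x_2 = (0.05·260 + 0.90·320) / 0.7075 = 301.00 / 0.7075 ≈ 425.4417.
Intermediate flow from 2 to 2: z_22 = a_22 · x_2 = 0.20 × 301.00 / 0.7075 = 60.20 / 0.7075 ≈ 85.09.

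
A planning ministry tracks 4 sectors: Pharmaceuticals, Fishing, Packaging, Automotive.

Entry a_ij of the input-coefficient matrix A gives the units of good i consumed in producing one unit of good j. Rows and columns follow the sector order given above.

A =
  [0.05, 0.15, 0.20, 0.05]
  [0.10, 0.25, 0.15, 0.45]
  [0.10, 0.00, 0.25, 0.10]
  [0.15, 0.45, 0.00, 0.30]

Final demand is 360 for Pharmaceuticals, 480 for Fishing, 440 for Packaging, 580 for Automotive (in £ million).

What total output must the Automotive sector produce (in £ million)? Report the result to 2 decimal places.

I − A =
  [   0.95    -0.15    -0.20    -0.05]
  [  -0.10     0.75    -0.15    -0.45]
  [  -0.10     0.00     0.75    -0.10]
  [  -0.15    -0.45     0.00     0.70]
Compute the cofactors C_ij = (−1)^(i+j)·(3×3 minor ij) of I−A; the adjugate is their transpose:
adj(I−A) = Cᵀ =
  [ 0.235125   0.104625   0.083625   0.096000]
  [ 0.115875   0.476125   0.126125   0.332375]
  [ 0.048000   0.057750   0.277875   0.080250]
  [ 0.124875   0.328500   0.099000   0.505875]
det(I−A) = Σ_j (I−A)_1j·C_1j = (0.95)(0.235125) + (-0.15)(0.115875) + (-0.20)(0.048000) + (-0.05)(0.124875) = 0.19014375
(I − A)⁻¹ = adj(I−A) / det(I−A) ≈
  [   1.2366     0.5502     0.4398     0.5049]
  [   0.6094     2.5040     0.6633     1.7480]
  [   0.2524     0.3037     1.4614     0.4220]
  [   0.6567     1.7276     0.5207     2.6605]
x = (I − A)⁻¹ d = adj(I−A)·d / det(I−A), with det(I−A) = 0.19014375:
  x_1 = (0.235125·360 + 0.104625·480 + 0.083625·440 + 0.096000·580) / 0.19014375 = 227.34 / 0.19014375 ≈ 1195.62
  x_2 = (0.115875·360 + 0.476125·480 + 0.126125·440 + 0.332375·580) / 0.19014375 = 518.5275 / 0.19014375 ≈ 2727.03
  x_3 = (0.048000·360 + 0.057750·480 + 0.277875·440 + 0.080250·580) / 0.19014375 = 213.81 / 0.19014375 ≈ 1124.47
  x_4 = (0.124875·360 + 0.328500·480 + 0.099000·440 + 0.505875·580) / 0.19014375 = 539.6025 / 0.19014375 ≈ 2837.87

x_4 = 2837.87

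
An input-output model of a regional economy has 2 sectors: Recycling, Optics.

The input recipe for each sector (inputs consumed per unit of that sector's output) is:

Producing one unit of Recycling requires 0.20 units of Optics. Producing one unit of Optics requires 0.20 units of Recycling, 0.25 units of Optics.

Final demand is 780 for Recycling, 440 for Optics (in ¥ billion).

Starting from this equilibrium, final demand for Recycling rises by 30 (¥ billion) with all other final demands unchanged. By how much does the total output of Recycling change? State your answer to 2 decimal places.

Δx_1 = 31.69

I − A =
  [   1.00    -0.20]
  [  -0.20     0.75]
det(I−A) = (1.00)(0.75) − (-0.20)(-0.20) = 0.7100
adj(I−A) = [[0.75, 0.20], [0.20, 1.00]]
(I − A)⁻¹ = adj(I−A) / det(I−A) ≈
  [   1.0563     0.2817]
  [   0.2817     1.4085]
Δx = (I − A)⁻¹ Δd with Δd having +30 in the Recycling component and 0 elsewhere.
So Δx_1 = L_11 · (+30), where L_11 = adj(I−A)_11 / det(I−A) = 0.75 / 0.7100.
Δx_1 = 0.75 × (+30) / 0.7100 = 22.50 / 0.7100 ≈ 31.69.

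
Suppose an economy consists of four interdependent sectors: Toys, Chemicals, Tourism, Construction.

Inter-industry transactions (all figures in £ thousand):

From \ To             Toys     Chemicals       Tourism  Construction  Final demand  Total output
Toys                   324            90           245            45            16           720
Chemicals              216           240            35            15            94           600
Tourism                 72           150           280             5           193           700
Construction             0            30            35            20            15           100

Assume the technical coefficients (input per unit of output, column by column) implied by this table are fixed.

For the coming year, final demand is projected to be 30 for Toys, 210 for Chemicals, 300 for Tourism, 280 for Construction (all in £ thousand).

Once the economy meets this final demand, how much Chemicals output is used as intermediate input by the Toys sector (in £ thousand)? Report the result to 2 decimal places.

Technical coefficients a_ij = z_ij / X_j:
  a_11 = 324/720 = 0.45, a_21 = 216/720 = 0.30, a_31 = 72/720 = 0.10, a_41 = 0/720 = 0.00
  a_12 = 90/600 = 0.15, a_22 = 240/600 = 0.40, a_32 = 150/600 = 0.25, a_42 = 30/600 = 0.05
  a_13 = 245/700 = 0.35, a_23 = 35/700 = 0.05, a_33 = 280/700 = 0.40, a_43 = 35/700 = 0.05
  a_14 = 45/100 = 0.45, a_24 = 15/100 = 0.15, a_34 = 5/100 = 0.05, a_44 = 20/100 = 0.20
I − A =
  [   0.55    -0.15    -0.35    -0.45]
  [  -0.30     0.60    -0.05    -0.15]
  [  -0.10    -0.25     0.60    -0.05]
  [   0.00    -0.05    -0.05     0.80]
Compute the cofactors C_ij = (−1)^(i+j)·(3×3 minor ij) of I−A; the adjugate is their transpose:
adj(I−A) = Cᵀ =
  [ 0.270000   0.161625   0.187125   0.193875]
  [ 0.148000   0.232375   0.116875   0.134125]
  [ 0.108000   0.125625   0.217125   0.097875]
  [ 0.016000   0.022375   0.020875   0.116125]
det(I−A) = Σ_j (I−A)_1j·C_1j = (0.55)(0.270000) + (-0.15)(0.148000) + (-0.35)(0.108000) + (-0.45)(0.016000) = 0.0813
(I − A)⁻¹ = adj(I−A) / det(I−A) ≈
  [   3.3210     1.9880     2.3017     2.3847]
  [   1.8204     2.8582     1.4376     1.6498]
  [   1.3284     1.5452     2.6707     1.2039]
  [   0.1968     0.2752     0.2568     1.4284]
First solve x = (I − A)⁻¹ d = adj(I−A)·d / det(I−A); in particular x_1 = (0.270000·30 + 0.161625·210 + 0.187125·300 + 0.193875·280) / 0.0813 = 152.46375 / 0.0813 ≈ 1875.3229.
Intermediate flow from 2 to 1: z_21 = a_21 · x_1 = 0.30 × 152.46375 / 0.0813 = 45.739125 / 0.0813 ≈ 562.60.

z_21 = 562.60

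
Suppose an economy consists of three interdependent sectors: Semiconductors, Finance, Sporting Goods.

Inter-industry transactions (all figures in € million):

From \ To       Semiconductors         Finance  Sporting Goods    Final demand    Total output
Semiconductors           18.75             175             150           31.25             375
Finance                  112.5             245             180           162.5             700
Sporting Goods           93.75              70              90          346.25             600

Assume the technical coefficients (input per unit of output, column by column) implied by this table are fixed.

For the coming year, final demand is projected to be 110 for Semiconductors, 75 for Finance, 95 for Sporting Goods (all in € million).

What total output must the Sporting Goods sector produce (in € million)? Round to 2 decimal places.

Technical coefficients a_ij = z_ij / X_j:
  a_11 = 18.75/375 = 0.05, a_21 = 112.5/375 = 0.30, a_31 = 93.75/375 = 0.25
  a_12 = 175/700 = 0.25, a_22 = 245/700 = 0.35, a_32 = 70/700 = 0.10
  a_13 = 150/600 = 0.25, a_23 = 180/600 = 0.30, a_33 = 90/600 = 0.15
I − A =
  [   0.95    -0.25    -0.25]
  [  -0.30     0.65    -0.30]
  [  -0.25    -0.10     0.85]
Cofactors of I−A, C_ij = (−1)^(i+j)·(minor ij) (rows/columns in the sector order above):
  C_11 = (0.65)(0.85) − (-0.30)(-0.10) = 0.5225
  C_12 = −[(-0.30)(0.85) − (-0.30)(-0.25)] = 0.3300
  C_13 = (-0.30)(-0.10) − (0.65)(-0.25) = 0.1925
  C_21 = −[(-0.25)(0.85) − (-0.25)(-0.10)] = 0.2375
  C_22 = (0.95)(0.85) − (-0.25)(-0.25) = 0.7450
  C_23 = −[(0.95)(-0.10) − (-0.25)(-0.25)] = 0.1575
  C_31 = (-0.25)(-0.30) − (-0.25)(0.65) = 0.2375
  C_32 = −[(0.95)(-0.30) − (-0.25)(-0.30)] = 0.3600
  C_33 = (0.95)(0.65) − (-0.25)(-0.30) = 0.5425
det(I−A) = Σ_j (I−A)_1j·C_1j = (0.95)(0.5225) + (-0.25)(0.3300) + (-0.25)(0.1925) = 0.36575
adj(I−A) = Cᵀ =
  [ 0.5225   0.2375   0.2375]
  [ 0.3300   0.7450   0.3600]
  [ 0.1925   0.1575   0.5425]
(I − A)⁻¹ = adj(I−A) / det(I−A) ≈
  [   1.4286     0.6494     0.6494]
  [   0.9023     2.0369     0.9843]
  [   0.5263     0.4306     1.4833]
x = (I − A)⁻¹ d = adj(I−A)·d / det(I−A), with det(I−A) = 0.36575:
  x_1 = (0.5225·110 + 0.2375·75 + 0.2375·95) / 0.36575 = 97.85 / 0.36575 ≈ 267.53
  x_2 = (0.3300·110 + 0.7450·75 + 0.3600·95) / 0.36575 = 126.375 / 0.36575 ≈ 345.52
  x_3 = (0.1925·110 + 0.1575·75 + 0.5425·95) / 0.36575 = 84.525 / 0.36575 ≈ 231.10

x_3 = 231.10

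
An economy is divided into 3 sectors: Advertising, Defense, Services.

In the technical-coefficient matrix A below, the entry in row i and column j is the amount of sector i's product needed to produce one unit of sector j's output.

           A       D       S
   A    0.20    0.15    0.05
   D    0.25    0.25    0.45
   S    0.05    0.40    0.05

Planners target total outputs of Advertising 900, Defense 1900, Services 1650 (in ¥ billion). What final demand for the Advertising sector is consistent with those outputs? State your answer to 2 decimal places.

d_A = 352.50

I − A =
  [   0.80    -0.15    -0.05]
  [  -0.25     0.75    -0.45]
  [  -0.05    -0.40     0.95]
d = (I − A) x:
  d_A = (+0.80)·900 + (-0.15)·1900 + (-0.05)·1650 = 352.50
  d_D = (-0.25)·900 + (+0.75)·1900 + (-0.45)·1650 = 457.50
  d_S = (-0.05)·900 + (-0.40)·1900 + (+0.95)·1650 = 762.50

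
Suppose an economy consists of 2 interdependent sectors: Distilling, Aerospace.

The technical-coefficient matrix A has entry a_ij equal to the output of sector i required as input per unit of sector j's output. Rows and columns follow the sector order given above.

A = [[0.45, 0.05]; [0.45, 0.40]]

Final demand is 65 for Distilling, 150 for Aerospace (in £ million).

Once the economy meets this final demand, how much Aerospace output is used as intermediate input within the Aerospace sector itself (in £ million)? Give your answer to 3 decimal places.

I − A =
  [   0.55    -0.05]
  [  -0.45     0.60]
det(I−A) = (0.55)(0.60) − (-0.05)(-0.45) = 0.3075
adj(I−A) = [[0.60, 0.05], [0.45, 0.55]]
(I − A)⁻¹ = adj(I−A) / det(I−A) ≈
  [   1.9512     0.1626]
  [   1.4634     1.7886]
First solve x = (I − A)⁻¹ d = adj(I−A)·d / det(I−A); in particular x_A = (0.45·65 + 0.55·150) / 0.3075 = 111.75 / 0.3075 ≈ 363.41463.
Intermediate flow from A to A: z_AA = a_AA · x_A = 0.40 × 111.75 / 0.3075 = 44.70 / 0.3075 ≈ 145.366.

z_AA = 145.366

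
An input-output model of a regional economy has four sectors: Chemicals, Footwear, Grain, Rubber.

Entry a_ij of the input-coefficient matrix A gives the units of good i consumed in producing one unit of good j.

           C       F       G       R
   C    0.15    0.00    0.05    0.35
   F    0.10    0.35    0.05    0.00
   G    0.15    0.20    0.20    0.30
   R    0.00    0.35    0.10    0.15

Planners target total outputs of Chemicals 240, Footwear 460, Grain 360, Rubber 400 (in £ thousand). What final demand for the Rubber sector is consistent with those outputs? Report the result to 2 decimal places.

d_R = 143.00

I − A =
  [   0.85     0.00    -0.05    -0.35]
  [  -0.10     0.65    -0.05     0.00]
  [  -0.15    -0.20     0.80    -0.30]
  [   0.00    -0.35    -0.10     0.85]
d = (I − A) x:
  d_C = (+0.85)·240 + (+0.00)·460 + (-0.05)·360 + (-0.35)·400 = 46.00
  d_F = (-0.10)·240 + (+0.65)·460 + (-0.05)·360 + (+0.00)·400 = 257.00
  d_G = (-0.15)·240 + (-0.20)·460 + (+0.80)·360 + (-0.30)·400 = 40.00
  d_R = (+0.00)·240 + (-0.35)·460 + (-0.10)·360 + (+0.85)·400 = 143.00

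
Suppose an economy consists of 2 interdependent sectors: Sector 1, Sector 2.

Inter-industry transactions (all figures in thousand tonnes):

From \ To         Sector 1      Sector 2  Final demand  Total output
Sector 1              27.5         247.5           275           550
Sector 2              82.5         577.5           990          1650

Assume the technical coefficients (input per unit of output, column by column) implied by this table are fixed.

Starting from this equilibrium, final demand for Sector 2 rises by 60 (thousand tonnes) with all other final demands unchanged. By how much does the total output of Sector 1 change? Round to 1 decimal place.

Technical coefficients a_ij = z_ij / X_j:
  a_11 = 27.5/550 = 0.05, a_21 = 82.5/550 = 0.15
  a_12 = 247.5/1650 = 0.15, a_22 = 577.5/1650 = 0.35
I − A =
  [   0.95    -0.15]
  [  -0.15     0.65]
det(I−A) = (0.95)(0.65) − (-0.15)(-0.15) = 0.5950
adj(I−A) = [[0.65, 0.15], [0.15, 0.95]]
(I − A)⁻¹ = adj(I−A) / det(I−A) ≈
  [   1.0924     0.2521]
  [   0.2521     1.5966]
Δx = (I − A)⁻¹ Δd with Δd having +60 in the Sector 2 component and 0 elsewhere.
So Δx_1 = L_12 · (+60), where L_12 = adj(I−A)_12 / det(I−A) = 0.15 / 0.5950.
Δx_1 = 0.15 × (+60) / 0.5950 = 9.00 / 0.5950 ≈ 15.1.

Δx_1 = 15.1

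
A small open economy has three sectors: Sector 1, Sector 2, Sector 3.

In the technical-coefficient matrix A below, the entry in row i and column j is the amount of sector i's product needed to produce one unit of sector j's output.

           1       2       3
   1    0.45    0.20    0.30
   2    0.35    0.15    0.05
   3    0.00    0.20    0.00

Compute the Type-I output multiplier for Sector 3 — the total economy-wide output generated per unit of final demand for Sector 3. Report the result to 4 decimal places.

m_3 = 2.1429

I − A =
  [   0.55    -0.20    -0.30]
  [  -0.35     0.85    -0.05]
  [   0.00    -0.20     1.00]
Cofactors of I−A, C_ij = (−1)^(i+j)·(minor ij) (rows/columns in the sector order above):
  C_11 = (0.85)(1.00) − (-0.05)(-0.20) = 0.8400
  C_12 = −[(-0.35)(1.00) − (-0.05)(0.00)] = 0.3500
  C_13 = (-0.35)(-0.20) − (0.85)(0.00) = 0.0700
  C_21 = −[(-0.20)(1.00) − (-0.30)(-0.20)] = 0.2600
  C_22 = (0.55)(1.00) − (-0.30)(0.00) = 0.5500
  C_23 = −[(0.55)(-0.20) − (-0.20)(0.00)] = 0.1100
  C_31 = (-0.20)(-0.05) − (-0.30)(0.85) = 0.2650
  C_32 = −[(0.55)(-0.05) − (-0.30)(-0.35)] = 0.1325
  C_33 = (0.55)(0.85) − (-0.20)(-0.35) = 0.3975
det(I−A) = Σ_j (I−A)_1j·C_1j = (0.55)(0.8400) + (-0.20)(0.3500) + (-0.30)(0.0700) = 0.3710
adj(I−A) = Cᵀ =
  [ 0.8400   0.2600   0.2650]
  [ 0.3500   0.5500   0.1325]
  [ 0.0700   0.1100   0.3975]
(I − A)⁻¹ = adj(I−A) / det(I−A) ≈
  [   2.26415     0.70081     0.71429]
  [   0.94340     1.48248     0.35714]
  [   0.18868     0.29650     1.07143]
The output multiplier for sector j is the column-j sum of the Leontief inverse (I − A)⁻¹ = adj(I−A) / det(I−A).
Column 3 of adj(I−A): (0.2650, 0.1325, 0.3975); det(I−A) = 0.3710.
m_3 = (0.2650 + 0.1325 + 0.3975) / 0.3710 = 0.795 / 0.3710 ≈ 2.1429.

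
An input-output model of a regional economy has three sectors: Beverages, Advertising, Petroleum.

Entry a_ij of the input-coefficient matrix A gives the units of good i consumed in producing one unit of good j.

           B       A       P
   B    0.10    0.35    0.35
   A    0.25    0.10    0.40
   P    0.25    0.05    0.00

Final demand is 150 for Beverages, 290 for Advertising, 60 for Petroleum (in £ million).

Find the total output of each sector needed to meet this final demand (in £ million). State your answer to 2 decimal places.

x_B = 453.42, x_A = 537.16, x_P = 200.21

I − A =
  [   0.90    -0.35    -0.35]
  [  -0.25     0.90    -0.40]
  [  -0.25    -0.05     1.00]
Cofactors of I−A, C_ij = (−1)^(i+j)·(minor ij) (rows/columns in the sector order above):
  C_11 = (0.90)(1.00) − (-0.40)(-0.05) = 0.8800
  C_12 = −[(-0.25)(1.00) − (-0.40)(-0.25)] = 0.3500
  C_13 = (-0.25)(-0.05) − (0.90)(-0.25) = 0.2375
  C_21 = −[(-0.35)(1.00) − (-0.35)(-0.05)] = 0.3675
  C_22 = (0.90)(1.00) − (-0.35)(-0.25) = 0.8125
  C_23 = −[(0.90)(-0.05) − (-0.35)(-0.25)] = 0.1325
  C_31 = (-0.35)(-0.40) − (-0.35)(0.90) = 0.4550
  C_32 = −[(0.90)(-0.40) − (-0.35)(-0.25)] = 0.4475
  C_33 = (0.90)(0.90) − (-0.35)(-0.25) = 0.7225
det(I−A) = Σ_j (I−A)_1j·C_1j = (0.90)(0.8800) + (-0.35)(0.3500) + (-0.35)(0.2375) = 0.586375
adj(I−A) = Cᵀ =
  [ 0.8800   0.3675   0.4550]
  [ 0.3500   0.8125   0.4475]
  [ 0.2375   0.1325   0.7225]
(I − A)⁻¹ = adj(I−A) / det(I−A) ≈
  [   1.5007     0.6267     0.7760]
  [   0.5969     1.3856     0.7632]
  [   0.4050     0.2260     1.2321]
x = (I − A)⁻¹ d = adj(I−A)·d / det(I−A), with det(I−A) = 0.586375:
  x_B = (0.8800·150 + 0.3675·290 + 0.4550·60) / 0.586375 = 265.875 / 0.586375 ≈ 453.42
  x_A = (0.3500·150 + 0.8125·290 + 0.4475·60) / 0.586375 = 314.975 / 0.586375 ≈ 537.16
  x_P = (0.2375·150 + 0.1325·290 + 0.7225·60) / 0.586375 = 117.40 / 0.586375 ≈ 200.21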